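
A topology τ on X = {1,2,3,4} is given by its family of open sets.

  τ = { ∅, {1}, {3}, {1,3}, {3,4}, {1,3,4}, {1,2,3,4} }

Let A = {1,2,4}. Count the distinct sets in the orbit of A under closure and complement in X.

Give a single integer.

complement {3}; its interior {3}; cl(A) = X∖{3} = {1,2,4}
With k = closure, c = complement:
  1. A     = {1,2,4}
  2. cA    = {3}
  3. kcA   = {2,3,4}
  4. ckcA  = {1}
  5. kckcA = {1,2}
  6. ckckcA = {3,4}
k, c of each give nothing new

6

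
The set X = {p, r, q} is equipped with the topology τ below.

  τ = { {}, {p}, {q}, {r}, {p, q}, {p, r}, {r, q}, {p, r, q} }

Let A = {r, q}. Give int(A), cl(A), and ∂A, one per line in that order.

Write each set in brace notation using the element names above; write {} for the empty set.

int(A) = {r, q}
cl(A)  = {r, q}
∂A     = {}

open subsets of A: {}, {q}, {r}, {r, q}; so int(A) = {r, q}
closure: X∖int(X∖A) = X∖{p} = {r, q}
∂A = {r, q} minus {r, q} = {}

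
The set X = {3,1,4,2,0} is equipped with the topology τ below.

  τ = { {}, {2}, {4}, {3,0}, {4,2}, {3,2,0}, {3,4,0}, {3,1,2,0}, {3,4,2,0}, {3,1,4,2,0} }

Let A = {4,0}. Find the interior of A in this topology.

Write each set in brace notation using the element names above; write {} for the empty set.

{4}

interior: largest open inside A is {4} (from {}, {4})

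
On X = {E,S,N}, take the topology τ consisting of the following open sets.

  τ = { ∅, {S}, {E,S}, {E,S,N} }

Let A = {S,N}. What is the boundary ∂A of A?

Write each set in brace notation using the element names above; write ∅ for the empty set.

opens ⊆ A: ∅, {S}; union → int = {S}
complement {E}; its interior ∅; cl(A) = X∖∅ = {E,S,N}
boundary = {E,S,N} ∖ {S} = {E,N}

{E,N}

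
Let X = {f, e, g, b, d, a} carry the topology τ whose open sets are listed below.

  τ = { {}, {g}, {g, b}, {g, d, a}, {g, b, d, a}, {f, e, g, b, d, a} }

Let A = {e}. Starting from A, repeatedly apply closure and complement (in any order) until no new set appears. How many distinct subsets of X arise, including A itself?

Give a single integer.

complement {f, g, b, d, a}; its interior {g, b, d, a}; cl(A) = X∖{g, b, d, a} = {f, e}
With k = closure, c = complement:
  1. A     = {e}
  2. kA    = {f, e}
  3. cA    = {f, g, b, d, a}
  4. ckA   = {g, b, d, a}
  5. kcA   = {f, e, g, b, d, a}
  6. ckcA  = {}
k, c of each give nothing new

6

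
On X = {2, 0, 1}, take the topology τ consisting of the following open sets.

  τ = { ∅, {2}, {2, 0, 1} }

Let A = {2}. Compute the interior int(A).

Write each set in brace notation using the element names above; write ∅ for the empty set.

{2}

interior: largest open inside A is {2} (from ∅, {2})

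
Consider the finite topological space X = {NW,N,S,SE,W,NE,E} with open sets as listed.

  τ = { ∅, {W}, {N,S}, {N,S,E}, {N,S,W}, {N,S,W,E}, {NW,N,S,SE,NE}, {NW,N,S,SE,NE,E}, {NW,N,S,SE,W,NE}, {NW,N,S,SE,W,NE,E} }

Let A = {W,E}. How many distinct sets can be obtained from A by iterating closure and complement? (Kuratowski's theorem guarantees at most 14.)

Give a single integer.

4

cl via duality: int({NW,N,S,SE,NE}) = {NW,N,S,SE,NE}, so X∖{NW,N,S,SE,NE} = {W,E}
Write k for closure, c for complement:
  1. A     = {W,E}
  2. cA    = {NW,N,S,SE,NE}
  3. kcA   = {NW,N,S,SE,NE,E}
  4. ckcA  = {W}
applying k or c yields no new set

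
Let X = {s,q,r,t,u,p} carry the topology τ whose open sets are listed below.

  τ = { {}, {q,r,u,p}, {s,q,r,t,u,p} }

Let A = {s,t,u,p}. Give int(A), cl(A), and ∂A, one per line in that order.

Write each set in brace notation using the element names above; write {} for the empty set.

open subsets of A: {}; so int(A) = {}
closure: X∖int(X∖A) = X∖{} = {s,q,r,t,u,p}
∂A = {s,q,r,t,u,p} minus {} = {s,q,r,t,u,p}

int(A) = {}
cl(A)  = {s,q,r,t,u,p}
∂A     = {s,q,r,t,u,p}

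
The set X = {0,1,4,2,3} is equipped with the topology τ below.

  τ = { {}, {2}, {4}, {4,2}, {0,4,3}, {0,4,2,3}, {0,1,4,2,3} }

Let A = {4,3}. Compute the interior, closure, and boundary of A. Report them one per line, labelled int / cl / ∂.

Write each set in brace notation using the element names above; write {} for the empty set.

int(A) = {4}
cl(A)  = {0,1,4,3}
∂A     = {0,1,3}

interior: largest open inside A is {4} (from {}, {4})
cl via duality: int({0,1,2}) = {2}, so X∖{2} = {0,1,4,3}
cl∖int = {0,1,3}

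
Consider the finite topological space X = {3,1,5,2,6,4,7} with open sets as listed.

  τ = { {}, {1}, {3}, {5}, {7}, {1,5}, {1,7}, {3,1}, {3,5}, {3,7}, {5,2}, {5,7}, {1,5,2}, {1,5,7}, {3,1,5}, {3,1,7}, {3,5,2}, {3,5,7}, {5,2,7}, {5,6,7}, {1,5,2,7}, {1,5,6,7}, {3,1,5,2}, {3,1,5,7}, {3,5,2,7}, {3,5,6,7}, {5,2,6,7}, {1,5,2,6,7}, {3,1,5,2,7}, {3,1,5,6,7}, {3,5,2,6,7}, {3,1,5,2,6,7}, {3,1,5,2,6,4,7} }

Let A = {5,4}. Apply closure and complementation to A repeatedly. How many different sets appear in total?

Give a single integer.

cl via duality: int({3,1,2,6,7}) = {3,1,7}, so X∖{3,1,7} = {5,2,6,4}
Write k for closure, c for complement:
  1. A     = {5,4}
  2. kA    = {5,2,6,4}
  3. cA    = {3,1,2,6,7}
  4. ckA   = {3,1,7}
  5. kcA   = {3,1,2,6,4,7}
  6. kckA  = {3,1,6,4,7}
  7. ckcA  = {5}
  8. ckckA = {5,2}
applying k or c yields no new set

8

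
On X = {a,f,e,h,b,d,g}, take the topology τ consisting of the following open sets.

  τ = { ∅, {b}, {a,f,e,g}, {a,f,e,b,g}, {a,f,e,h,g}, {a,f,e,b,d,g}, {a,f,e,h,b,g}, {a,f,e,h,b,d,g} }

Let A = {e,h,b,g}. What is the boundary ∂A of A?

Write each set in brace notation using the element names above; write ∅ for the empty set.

{a,f,e,h,d,g}

opens ⊆ A: ∅, {b}; union → int = {b}
complement {a,f,d}; its interior ∅; cl(A) = X∖∅ = {a,f,e,h,b,d,g}
boundary = {a,f,e,h,b,d,g} ∖ {b} = {a,f,e,h,d,g}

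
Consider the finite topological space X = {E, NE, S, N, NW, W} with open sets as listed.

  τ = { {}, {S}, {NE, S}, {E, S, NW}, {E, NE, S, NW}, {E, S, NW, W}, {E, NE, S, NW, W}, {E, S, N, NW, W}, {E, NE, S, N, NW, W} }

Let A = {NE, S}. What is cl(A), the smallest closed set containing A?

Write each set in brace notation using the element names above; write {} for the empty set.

{E, NE, S, N, NW, W}

cl via duality: int({E, N, NW, W}) = {}, so X∖{} = {E, NE, S, N, NW, W}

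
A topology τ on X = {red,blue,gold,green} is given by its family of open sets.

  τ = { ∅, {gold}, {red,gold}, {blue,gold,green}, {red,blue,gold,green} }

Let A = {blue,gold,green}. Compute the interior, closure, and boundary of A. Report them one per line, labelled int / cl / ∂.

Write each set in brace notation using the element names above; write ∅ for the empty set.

int(A) = {blue,gold,green}
cl(A)  = {red,blue,gold,green}
∂A     = {red}

open subsets of A: ∅, {gold}, {blue,gold,green}; so int(A) = {blue,gold,green}
closure: X∖int(X∖A) = X∖∅ = {red,blue,gold,green}
∂A = {red,blue,gold,green} minus {blue,gold,green} = {red}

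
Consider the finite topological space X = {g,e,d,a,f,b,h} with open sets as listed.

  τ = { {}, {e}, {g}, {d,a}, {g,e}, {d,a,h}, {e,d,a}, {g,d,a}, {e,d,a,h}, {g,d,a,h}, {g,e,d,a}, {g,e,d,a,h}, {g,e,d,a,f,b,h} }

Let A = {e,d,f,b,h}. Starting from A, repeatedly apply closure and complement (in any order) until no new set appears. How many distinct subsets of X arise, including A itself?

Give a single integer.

cl via duality: int({g,a}) = {g}, so X∖{g} = {e,d,a,f,b,h}
Write k for closure, c for complement:
  1. A     = {e,d,f,b,h}
  2. kA    = {e,d,a,f,b,h}
  3. cA    = {g,a}
  4. ckA   = {g}
  5. kcA   = {g,d,a,f,b,h}
  6. kckA  = {g,f,b}
  7. ckcA  = {e}
  8. ckckA = {e,d,a,h}
  9. kckcA = {e,f,b}
  10. ckckcA = {g,d,a,h}
applying k or c yields no new set

10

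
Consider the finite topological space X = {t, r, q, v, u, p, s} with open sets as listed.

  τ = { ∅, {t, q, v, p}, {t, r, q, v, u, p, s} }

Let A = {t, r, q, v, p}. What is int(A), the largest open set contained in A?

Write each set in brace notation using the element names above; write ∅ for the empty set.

{t, q, v, p}

U open, U⊆A: ∅, {t, q, v, p}. int(A) = ⋃ = {t, q, v, p}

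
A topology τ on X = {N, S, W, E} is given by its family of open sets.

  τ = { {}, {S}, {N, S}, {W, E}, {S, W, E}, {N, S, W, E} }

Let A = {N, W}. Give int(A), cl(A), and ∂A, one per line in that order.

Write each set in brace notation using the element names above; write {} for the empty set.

int(A) = {}
cl(A)  = {N, W, E}
∂A     = {N, W, E}

opens ⊆ A: {}; union → int = {}
complement {S, E}; its interior {S}; cl(A) = X∖{S} = {N, W, E}
boundary = {N, W, E} ∖ {} = {N, W, E}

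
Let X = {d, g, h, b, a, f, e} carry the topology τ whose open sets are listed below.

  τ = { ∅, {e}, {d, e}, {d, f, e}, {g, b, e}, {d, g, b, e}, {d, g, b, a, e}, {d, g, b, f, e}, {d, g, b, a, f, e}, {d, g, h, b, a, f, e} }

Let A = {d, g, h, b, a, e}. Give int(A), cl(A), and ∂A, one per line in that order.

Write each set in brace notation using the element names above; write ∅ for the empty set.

open subsets of A: ∅, {e}, {d, e}, {g, b, e}, {d, g, b, e}, {d, g, b, a, e}; so int(A) = {d, g, b, a, e}
closure: X∖int(X∖A) = X∖∅ = {d, g, h, b, a, f, e}
∂A = {d, g, h, b, a, f, e} minus {d, g, b, a, e} = {h, f}

int(A) = {d, g, b, a, e}
cl(A)  = {d, g, h, b, a, f, e}
∂A     = {h, f}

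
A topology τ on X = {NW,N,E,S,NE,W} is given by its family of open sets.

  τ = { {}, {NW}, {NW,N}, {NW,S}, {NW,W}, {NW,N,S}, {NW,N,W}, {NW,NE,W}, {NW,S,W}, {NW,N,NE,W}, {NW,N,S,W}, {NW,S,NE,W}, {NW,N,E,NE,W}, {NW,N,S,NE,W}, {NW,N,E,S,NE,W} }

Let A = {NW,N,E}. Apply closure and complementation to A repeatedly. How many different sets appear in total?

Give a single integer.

cl via duality: int({S,NE,W}) = {}, so X∖{} = {NW,N,E,S,NE,W}
Write k for closure, c for complement:
  1. A     = {NW,N,E}
  2. kA    = {NW,N,E,S,NE,W}
  3. cA    = {S,NE,W}
  4. ckA   = {}
  5. kcA   = {E,S,NE,W}
  6. ckcA  = {NW,N}
applying k or c yields no new set

6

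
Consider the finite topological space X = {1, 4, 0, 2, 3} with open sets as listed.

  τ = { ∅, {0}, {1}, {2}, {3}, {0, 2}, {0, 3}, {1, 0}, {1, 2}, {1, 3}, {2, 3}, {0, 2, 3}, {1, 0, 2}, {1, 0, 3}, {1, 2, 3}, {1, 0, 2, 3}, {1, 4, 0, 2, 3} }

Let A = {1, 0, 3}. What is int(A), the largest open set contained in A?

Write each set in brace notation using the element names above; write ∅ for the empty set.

{1, 0, 3}

interior: largest open inside A is {1, 0, 3} (from ∅, {0}, {1}, {3}, {1, 3}, {1, 0}, {0, 3}, {1, 0, 3})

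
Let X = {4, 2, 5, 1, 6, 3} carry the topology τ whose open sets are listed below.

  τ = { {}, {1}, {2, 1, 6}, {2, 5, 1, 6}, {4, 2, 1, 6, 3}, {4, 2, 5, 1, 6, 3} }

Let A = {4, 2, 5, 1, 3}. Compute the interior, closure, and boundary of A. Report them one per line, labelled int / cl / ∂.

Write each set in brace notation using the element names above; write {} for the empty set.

opens ⊆ A: {}, {1}; union → int = {1}
complement {6}; its interior {}; cl(A) = X∖{} = {4, 2, 5, 1, 6, 3}
boundary = {4, 2, 5, 1, 6, 3} ∖ {1} = {4, 2, 5, 6, 3}

int(A) = {1}
cl(A)  = {4, 2, 5, 1, 6, 3}
∂A     = {4, 2, 5, 6, 3}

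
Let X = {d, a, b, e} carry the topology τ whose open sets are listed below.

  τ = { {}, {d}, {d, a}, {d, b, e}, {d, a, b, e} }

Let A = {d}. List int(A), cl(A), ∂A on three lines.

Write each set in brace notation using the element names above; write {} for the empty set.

int(A) = {d}
cl(A)  = {d, a, b, e}
∂A     = {a, b, e}

interior: largest open inside A is {d} (from {}, {d})
cl via duality: int({a, b, e}) = {}, so X∖{} = {d, a, b, e}
cl∖int = {a, b, e}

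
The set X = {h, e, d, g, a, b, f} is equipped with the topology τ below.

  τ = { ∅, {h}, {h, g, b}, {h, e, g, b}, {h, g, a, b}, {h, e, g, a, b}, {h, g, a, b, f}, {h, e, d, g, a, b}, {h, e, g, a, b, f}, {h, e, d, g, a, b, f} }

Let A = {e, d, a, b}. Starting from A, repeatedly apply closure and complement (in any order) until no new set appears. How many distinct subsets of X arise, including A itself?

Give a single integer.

6

X∖A={h, g, f}, int(X∖A)={h}, hence cl(A)={e, d, g, a, b, f}
Orbit (k=closure, c=complement):
  1. A     = {e, d, a, b}
  2. kA    = {e, d, g, a, b, f}
  3. cA    = {h, g, f}
  4. ckA   = {h}
  5. kcA   = {h, e, d, g, a, b, f}
  6. ckcA  = ∅
(closed under both — stop)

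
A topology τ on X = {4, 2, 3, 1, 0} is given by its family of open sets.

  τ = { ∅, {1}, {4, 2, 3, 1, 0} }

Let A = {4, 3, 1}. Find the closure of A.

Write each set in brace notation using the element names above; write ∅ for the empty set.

cl via duality: int({2, 0}) = ∅, so X∖∅ = {4, 2, 3, 1, 0}

{4, 2, 3, 1, 0}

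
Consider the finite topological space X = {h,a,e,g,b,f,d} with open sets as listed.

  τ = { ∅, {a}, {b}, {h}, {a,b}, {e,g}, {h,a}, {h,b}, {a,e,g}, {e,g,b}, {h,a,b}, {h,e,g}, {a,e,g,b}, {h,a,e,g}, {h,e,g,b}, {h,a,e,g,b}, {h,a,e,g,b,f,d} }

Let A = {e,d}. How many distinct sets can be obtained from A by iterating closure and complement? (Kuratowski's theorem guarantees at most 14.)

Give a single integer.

closure: X∖int(X∖A) = X∖{h,a,b} = {e,g,f,d}
Let k=closure and c=complement:
  1. A     = {e,d}
  2. kA    = {e,g,f,d}
  3. cA    = {h,a,g,b,f}
  4. ckA   = {h,a,b}
  5. kcA   = {h,a,e,g,b,f,d}
  6. kckA  = {h,a,b,f,d}
  7. ckcA  = ∅
  8. ckckA = {e,g}
— saturated at 8

8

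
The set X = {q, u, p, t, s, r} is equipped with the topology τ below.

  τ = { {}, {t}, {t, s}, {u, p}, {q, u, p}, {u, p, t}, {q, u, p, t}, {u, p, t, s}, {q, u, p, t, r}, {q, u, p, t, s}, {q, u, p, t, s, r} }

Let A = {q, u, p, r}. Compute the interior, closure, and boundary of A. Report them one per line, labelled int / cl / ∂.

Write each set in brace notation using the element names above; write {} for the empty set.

int(A) = {q, u, p}
cl(A)  = {q, u, p, r}
∂A     = {r}

opens ⊆ A: {}, {u, p}, {q, u, p}; union → int = {q, u, p}
complement {t, s}; its interior {t, s}; cl(A) = X∖{t, s} = {q, u, p, r}
boundary = {q, u, p, r} ∖ {q, u, p} = {r}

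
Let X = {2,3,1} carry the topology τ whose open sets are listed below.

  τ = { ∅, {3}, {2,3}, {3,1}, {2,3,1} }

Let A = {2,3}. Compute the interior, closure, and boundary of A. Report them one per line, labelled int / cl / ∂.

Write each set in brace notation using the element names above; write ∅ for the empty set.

int(A) = {2,3}
cl(A)  = {2,3,1}
∂A     = {1}

opens ⊆ A: ∅, {3}, {2,3}; union → int = {2,3}
complement {1}; its interior ∅; cl(A) = X∖∅ = {2,3,1}
boundary = {2,3,1} ∖ {2,3} = {1}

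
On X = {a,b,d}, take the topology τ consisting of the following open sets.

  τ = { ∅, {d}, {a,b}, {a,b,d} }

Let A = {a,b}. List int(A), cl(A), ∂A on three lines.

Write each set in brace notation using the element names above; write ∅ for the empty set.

int(A) = {a,b}
cl(A)  = {a,b}
∂A     = ∅

open subsets of A: ∅, {a,b}; so int(A) = {a,b}
closure: X∖int(X∖A) = X∖{d} = {a,b}
∂A = {a,b} minus {a,b} = ∅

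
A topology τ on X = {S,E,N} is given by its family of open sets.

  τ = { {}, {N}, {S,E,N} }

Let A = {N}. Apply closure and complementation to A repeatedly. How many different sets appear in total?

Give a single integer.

X∖A={S,E}, int(X∖A)={}, hence cl(A)={S,E,N}
Orbit (k=closure, c=complement):
  1. A     = {N}
  2. kA    = {S,E,N}
  3. cA    = {S,E}
  4. ckA   = {}
(closed under both — stop)

4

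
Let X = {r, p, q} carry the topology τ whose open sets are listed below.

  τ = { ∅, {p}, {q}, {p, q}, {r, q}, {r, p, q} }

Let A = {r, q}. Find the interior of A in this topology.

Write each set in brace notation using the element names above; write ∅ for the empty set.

opens ⊆ A: ∅, {q}, {r, q}; union → int = {r, q}

{r, q}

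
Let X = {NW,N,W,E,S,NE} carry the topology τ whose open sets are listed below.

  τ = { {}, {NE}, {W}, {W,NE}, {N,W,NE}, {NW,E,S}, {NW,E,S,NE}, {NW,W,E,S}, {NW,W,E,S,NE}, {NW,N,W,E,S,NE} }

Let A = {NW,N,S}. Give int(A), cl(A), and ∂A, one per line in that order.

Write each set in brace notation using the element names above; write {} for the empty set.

U open, U⊆A: {}. int(A) = ⋃ = {}
X∖A={W,E,NE}, int(X∖A)={W,NE}, hence cl(A)={NW,N,E,S}
∂A: remove int from cl → {NW,N,E,S}

int(A) = {}
cl(A)  = {NW,N,E,S}
∂A     = {NW,N,E,S}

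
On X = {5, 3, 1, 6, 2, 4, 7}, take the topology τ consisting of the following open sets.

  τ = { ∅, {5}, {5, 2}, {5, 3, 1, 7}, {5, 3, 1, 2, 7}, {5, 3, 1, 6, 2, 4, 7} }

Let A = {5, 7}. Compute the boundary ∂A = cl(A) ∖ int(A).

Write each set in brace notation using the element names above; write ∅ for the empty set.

open subsets of A: ∅, {5}; so int(A) = {5}
closure: X∖int(X∖A) = X∖∅ = {5, 3, 1, 6, 2, 4, 7}
∂A = {5, 3, 1, 6, 2, 4, 7} minus {5} = {3, 1, 6, 2, 4, 7}

{3, 1, 6, 2, 4, 7}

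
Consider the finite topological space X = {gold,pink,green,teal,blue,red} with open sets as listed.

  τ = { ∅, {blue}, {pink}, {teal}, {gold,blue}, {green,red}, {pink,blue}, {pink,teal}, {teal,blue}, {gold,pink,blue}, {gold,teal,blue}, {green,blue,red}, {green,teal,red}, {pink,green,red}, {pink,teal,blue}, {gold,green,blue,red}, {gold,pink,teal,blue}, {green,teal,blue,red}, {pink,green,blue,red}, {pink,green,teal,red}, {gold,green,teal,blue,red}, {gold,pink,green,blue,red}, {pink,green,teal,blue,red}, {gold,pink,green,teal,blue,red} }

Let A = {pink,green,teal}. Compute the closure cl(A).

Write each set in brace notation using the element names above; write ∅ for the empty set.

closure: X∖int(X∖A) = X∖{gold,blue} = {pink,green,teal,red}

{pink,green,teal,red}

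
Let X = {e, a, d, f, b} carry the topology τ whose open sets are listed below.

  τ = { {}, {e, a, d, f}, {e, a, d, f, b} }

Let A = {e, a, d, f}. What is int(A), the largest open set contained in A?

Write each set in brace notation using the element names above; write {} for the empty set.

{e, a, d, f}

U open, U⊆A: {}, {e, a, d, f}. int(A) = ⋃ = {e, a, d, f}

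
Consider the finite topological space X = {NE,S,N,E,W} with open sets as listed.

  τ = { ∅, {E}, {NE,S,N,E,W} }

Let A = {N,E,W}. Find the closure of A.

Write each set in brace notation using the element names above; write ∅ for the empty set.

{NE,S,N,E,W}

X∖A={NE,S}, int(X∖A)=∅, hence cl(A)={NE,S,N,E,W}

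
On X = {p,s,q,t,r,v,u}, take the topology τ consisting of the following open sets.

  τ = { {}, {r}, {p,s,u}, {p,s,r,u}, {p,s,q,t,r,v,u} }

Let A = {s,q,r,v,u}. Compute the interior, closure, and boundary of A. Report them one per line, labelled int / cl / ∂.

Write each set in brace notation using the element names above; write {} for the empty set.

int(A) = {r}
cl(A)  = {p,s,q,t,r,v,u}
∂A     = {p,s,q,t,v,u}

U open, U⊆A: {}, {r}. int(A) = ⋃ = {r}
X∖A={p,t}, int(X∖A)={}, hence cl(A)={p,s,q,t,r,v,u}
∂A: remove int from cl → {p,s,q,t,v,u}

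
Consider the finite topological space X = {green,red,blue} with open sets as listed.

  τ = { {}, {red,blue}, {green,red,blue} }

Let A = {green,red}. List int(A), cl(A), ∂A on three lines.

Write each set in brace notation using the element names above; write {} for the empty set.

opens ⊆ A: {}; union → int = {}
complement {blue}; its interior {}; cl(A) = X∖{} = {green,red,blue}
boundary = {green,red,blue} ∖ {} = {green,red,blue}

int(A) = {}
cl(A)  = {green,red,blue}
∂A     = {green,red,blue}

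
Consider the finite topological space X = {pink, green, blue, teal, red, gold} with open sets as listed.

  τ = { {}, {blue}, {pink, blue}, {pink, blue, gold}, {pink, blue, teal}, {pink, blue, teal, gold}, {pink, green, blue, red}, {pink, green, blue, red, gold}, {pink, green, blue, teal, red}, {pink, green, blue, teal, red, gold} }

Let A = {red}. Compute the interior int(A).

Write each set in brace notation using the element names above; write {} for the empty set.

{}

U open, U⊆A: {}. int(A) = ⋃ = {}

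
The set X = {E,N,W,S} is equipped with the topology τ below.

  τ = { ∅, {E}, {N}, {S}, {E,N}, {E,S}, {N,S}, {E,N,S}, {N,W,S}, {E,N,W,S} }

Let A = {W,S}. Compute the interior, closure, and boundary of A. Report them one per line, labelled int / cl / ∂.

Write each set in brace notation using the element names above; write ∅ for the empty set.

U open, U⊆A: ∅, {S}. int(A) = ⋃ = {S}
X∖A={E,N}, int(X∖A)={E,N}, hence cl(A)={W,S}
∂A: remove int from cl → {W}

int(A) = {S}
cl(A)  = {W,S}
∂A     = {W}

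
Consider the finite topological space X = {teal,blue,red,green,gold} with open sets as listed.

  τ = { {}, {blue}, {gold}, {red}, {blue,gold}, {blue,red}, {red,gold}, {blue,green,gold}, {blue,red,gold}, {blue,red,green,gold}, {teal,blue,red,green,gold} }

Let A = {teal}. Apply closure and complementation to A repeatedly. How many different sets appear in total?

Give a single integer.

4

complement {blue,red,green,gold}; its interior {blue,red,green,gold}; cl(A) = X∖{blue,red,green,gold} = {teal}
With k = closure, c = complement:
  1. A     = {teal}
  2. cA    = {blue,red,green,gold}
  3. kcA   = {teal,blue,red,green,gold}
  4. ckcA  = {}
k, c of each give nothing new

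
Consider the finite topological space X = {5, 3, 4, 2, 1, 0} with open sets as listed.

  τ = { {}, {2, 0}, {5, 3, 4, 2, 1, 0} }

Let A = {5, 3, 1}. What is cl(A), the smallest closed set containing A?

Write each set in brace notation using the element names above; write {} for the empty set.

{5, 3, 4, 1}

cl via duality: int({4, 2, 0}) = {2, 0}, so X∖{2, 0} = {5, 3, 4, 1}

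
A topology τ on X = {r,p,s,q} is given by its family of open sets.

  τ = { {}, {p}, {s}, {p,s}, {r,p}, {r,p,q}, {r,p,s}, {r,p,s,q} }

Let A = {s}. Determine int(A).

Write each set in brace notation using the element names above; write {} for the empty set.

{s}

opens ⊆ A: {}, {s}; union → int = {s}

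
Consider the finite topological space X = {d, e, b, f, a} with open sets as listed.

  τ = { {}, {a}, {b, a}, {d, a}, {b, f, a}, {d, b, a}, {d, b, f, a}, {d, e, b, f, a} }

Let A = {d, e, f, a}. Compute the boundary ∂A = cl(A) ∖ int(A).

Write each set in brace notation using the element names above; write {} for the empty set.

{e, b, f}

opens ⊆ A: {}, {a}, {d, a}; union → int = {d, a}
complement {b}; its interior {}; cl(A) = X∖{} = {d, e, b, f, a}
boundary = {d, e, b, f, a} ∖ {d, a} = {e, b, f}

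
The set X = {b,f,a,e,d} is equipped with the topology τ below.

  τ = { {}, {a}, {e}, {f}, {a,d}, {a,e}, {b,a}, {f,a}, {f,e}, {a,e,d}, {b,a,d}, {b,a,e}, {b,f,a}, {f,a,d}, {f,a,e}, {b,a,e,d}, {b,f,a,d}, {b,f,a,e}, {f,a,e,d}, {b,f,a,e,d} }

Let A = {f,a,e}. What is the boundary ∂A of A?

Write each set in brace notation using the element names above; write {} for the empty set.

{b,d}

opens ⊆ A: {}, {f}, {a}, {e}, {f,a}, {a,e}, {f,e}, {f,a,e}; union → int = {f,a,e}
complement {b,d}; its interior {}; cl(A) = X∖{} = {b,f,a,e,d}
boundary = {b,f,a,e,d} ∖ {f,a,e} = {b,d}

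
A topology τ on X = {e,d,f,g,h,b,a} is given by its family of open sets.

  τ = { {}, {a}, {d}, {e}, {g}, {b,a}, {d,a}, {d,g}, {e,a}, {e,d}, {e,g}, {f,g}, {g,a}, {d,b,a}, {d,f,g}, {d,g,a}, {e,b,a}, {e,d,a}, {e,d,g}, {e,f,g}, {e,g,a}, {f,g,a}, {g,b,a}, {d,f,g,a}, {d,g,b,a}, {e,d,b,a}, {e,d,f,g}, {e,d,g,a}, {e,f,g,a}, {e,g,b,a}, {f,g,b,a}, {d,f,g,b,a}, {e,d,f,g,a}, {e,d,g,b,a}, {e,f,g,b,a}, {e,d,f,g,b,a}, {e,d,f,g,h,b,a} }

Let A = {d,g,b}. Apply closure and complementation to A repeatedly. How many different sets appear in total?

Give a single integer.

10

cl via duality: int({e,f,h,a}) = {e,a}, so X∖{e,a} = {d,f,g,h,b}
Write k for closure, c for complement:
  1. A     = {d,g,b}
  2. kA    = {d,f,g,h,b}
  3. cA    = {e,f,h,a}
  4. ckA   = {e,a}
  5. kcA   = {e,f,h,b,a}
  6. kckA  = {e,h,b,a}
  7. ckcA  = {d,g}
  8. ckckA = {d,f,g}
  9. kckcA = {d,f,g,h}
  10. ckckcA = {e,b,a}
applying k or c yields no new set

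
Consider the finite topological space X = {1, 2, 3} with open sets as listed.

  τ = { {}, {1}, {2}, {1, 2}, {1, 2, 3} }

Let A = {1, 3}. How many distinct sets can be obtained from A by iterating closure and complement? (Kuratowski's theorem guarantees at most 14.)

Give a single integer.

4

closure: X∖int(X∖A) = X∖{2} = {1, 3}
Let k=closure and c=complement:
  1. A     = {1, 3}
  2. cA    = {2}
  3. kcA   = {2, 3}
  4. ckcA  = {1}
— saturated at 4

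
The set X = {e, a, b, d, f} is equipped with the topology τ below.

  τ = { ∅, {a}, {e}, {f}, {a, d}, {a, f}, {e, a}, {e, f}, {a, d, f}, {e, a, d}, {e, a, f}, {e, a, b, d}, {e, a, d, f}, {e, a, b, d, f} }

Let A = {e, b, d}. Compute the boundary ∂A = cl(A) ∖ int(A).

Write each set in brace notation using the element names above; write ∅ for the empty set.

opens ⊆ A: ∅, {e}; union → int = {e}
complement {a, f}; its interior {a, f}; cl(A) = X∖{a, f} = {e, b, d}
boundary = {e, b, d} ∖ {e} = {b, d}

{b, d}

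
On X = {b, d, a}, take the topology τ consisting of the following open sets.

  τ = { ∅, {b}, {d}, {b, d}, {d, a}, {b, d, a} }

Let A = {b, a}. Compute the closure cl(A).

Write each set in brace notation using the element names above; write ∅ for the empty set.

X∖A={d}, int(X∖A)={d}, hence cl(A)={b, a}

{b, a}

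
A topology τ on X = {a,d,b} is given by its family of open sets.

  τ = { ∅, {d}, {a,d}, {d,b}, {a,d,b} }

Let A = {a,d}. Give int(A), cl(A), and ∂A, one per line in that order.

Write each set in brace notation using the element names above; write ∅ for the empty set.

open subsets of A: ∅, {d}, {a,d}; so int(A) = {a,d}
closure: X∖int(X∖A) = X∖∅ = {a,d,b}
∂A = {a,d,b} minus {a,d} = {b}

int(A) = {a,d}
cl(A)  = {a,d,b}
∂A     = {b}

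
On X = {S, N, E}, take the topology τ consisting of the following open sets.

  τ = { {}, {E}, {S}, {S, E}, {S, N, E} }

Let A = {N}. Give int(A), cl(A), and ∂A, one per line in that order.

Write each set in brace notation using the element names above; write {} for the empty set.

int(A) = {}
cl(A)  = {N}
∂A     = {N}

interior: largest open inside A is {} (from {})
cl via duality: int({S, E}) = {S, E}, so X∖{S, E} = {N}
cl∖int = {N}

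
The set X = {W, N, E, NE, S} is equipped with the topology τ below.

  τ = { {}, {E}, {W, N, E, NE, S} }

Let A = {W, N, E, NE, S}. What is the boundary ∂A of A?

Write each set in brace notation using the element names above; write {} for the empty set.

U open, U⊆A: {}, {E}, {W, N, E, NE, S}. int(A) = ⋃ = {W, N, E, NE, S}
X∖A={}, int(X∖A)={}, hence cl(A)={W, N, E, NE, S}
∂A: remove int from cl → {}

{}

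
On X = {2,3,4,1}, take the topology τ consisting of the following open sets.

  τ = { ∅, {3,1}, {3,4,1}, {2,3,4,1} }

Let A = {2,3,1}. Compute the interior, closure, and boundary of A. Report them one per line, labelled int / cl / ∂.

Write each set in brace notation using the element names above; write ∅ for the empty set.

int(A) = {3,1}
cl(A)  = {2,3,4,1}
∂A     = {2,4}

opens ⊆ A: ∅, {3,1}; union → int = {3,1}
complement {4}; its interior ∅; cl(A) = X∖∅ = {2,3,4,1}
boundary = {2,3,4,1} ∖ {3,1} = {2,4}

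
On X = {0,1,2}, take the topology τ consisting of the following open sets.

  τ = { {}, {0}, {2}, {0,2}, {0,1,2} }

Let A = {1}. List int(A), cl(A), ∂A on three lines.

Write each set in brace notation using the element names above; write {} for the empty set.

open subsets of A: {}; so int(A) = {}
closure: X∖int(X∖A) = X∖{0,2} = {1}
∂A = {1} minus {} = {1}

int(A) = {}
cl(A)  = {1}
∂A     = {1}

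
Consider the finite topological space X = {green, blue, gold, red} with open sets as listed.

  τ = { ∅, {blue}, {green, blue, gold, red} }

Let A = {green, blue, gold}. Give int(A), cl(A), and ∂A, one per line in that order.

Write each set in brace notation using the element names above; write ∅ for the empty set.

interior: largest open inside A is {blue} (from ∅, {blue})
cl via duality: int({red}) = ∅, so X∖∅ = {green, blue, gold, red}
cl∖int = {green, gold, red}

int(A) = {blue}
cl(A)  = {green, blue, gold, red}
∂A     = {green, gold, red}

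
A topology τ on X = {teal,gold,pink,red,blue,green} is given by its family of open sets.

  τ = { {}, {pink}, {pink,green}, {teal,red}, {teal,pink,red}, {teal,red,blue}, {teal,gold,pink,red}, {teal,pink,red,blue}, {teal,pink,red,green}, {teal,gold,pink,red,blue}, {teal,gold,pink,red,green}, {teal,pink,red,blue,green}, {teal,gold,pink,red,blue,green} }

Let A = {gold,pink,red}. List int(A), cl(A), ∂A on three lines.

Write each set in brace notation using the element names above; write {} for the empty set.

int(A) = {pink}
cl(A)  = {teal,gold,pink,red,blue,green}
∂A     = {teal,gold,red,blue,green}

opens ⊆ A: {}, {pink}; union → int = {pink}
complement {teal,blue,green}; its interior {}; cl(A) = X∖{} = {teal,gold,pink,red,blue,green}
boundary = {teal,gold,pink,red,blue,green} ∖ {pink} = {teal,gold,red,blue,green}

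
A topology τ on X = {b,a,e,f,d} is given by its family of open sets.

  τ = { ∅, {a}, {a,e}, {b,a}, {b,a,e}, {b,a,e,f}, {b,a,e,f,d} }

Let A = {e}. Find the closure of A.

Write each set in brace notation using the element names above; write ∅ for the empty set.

{e,f,d}

closure: X∖int(X∖A) = X∖{b,a} = {e,f,d}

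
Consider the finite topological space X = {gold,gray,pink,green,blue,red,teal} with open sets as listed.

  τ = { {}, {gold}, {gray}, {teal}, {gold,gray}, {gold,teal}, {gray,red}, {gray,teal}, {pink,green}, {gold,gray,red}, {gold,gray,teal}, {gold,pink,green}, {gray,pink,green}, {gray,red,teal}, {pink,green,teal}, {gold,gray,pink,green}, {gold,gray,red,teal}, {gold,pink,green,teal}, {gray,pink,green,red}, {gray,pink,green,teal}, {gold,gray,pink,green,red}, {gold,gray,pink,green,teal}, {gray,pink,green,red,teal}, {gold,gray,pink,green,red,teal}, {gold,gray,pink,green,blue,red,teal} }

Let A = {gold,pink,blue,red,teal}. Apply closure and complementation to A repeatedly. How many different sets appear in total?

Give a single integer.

X∖A={gray,green}, int(X∖A)={gray}, hence cl(A)={gold,pink,green,blue,red,teal}
Orbit (k=closure, c=complement):
  1. A     = {gold,pink,blue,red,teal}
  2. kA    = {gold,pink,green,blue,red,teal}
  3. cA    = {gray,green}
  4. ckA   = {gray}
  5. kcA   = {gray,pink,green,blue,red}
  6. kckA  = {gray,blue,red}
  7. ckcA  = {gold,teal}
  8. ckckA = {gold,pink,green,teal}
  9. kckcA = {gold,blue,teal}
  10. kckckA = {gold,pink,green,blue,teal}
  11. ckckcA = {gray,pink,green,red}
  12. ckckckA = {gray,red}
(closed under both — stop)

12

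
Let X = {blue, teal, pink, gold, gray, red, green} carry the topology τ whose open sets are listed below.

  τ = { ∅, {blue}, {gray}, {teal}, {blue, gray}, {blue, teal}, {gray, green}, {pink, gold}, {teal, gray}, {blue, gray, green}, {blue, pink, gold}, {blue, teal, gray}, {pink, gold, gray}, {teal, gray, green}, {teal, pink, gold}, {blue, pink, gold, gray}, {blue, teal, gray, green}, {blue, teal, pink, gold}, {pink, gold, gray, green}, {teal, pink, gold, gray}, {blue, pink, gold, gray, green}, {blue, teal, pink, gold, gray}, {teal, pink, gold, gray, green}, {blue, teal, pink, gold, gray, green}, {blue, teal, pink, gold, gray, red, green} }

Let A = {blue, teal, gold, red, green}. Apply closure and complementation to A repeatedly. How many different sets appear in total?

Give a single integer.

12

cl via duality: int({pink, gray}) = {gray}, so X∖{gray} = {blue, teal, pink, gold, red, green}
Write k for closure, c for complement:
  1. A     = {blue, teal, gold, red, green}
  2. kA    = {blue, teal, pink, gold, red, green}
  3. cA    = {pink, gray}
  4. ckA   = {gray}
  5. kcA   = {pink, gold, gray, red, green}
  6. kckA  = {gray, red, green}
  7. ckcA  = {blue, teal}
  8. ckckA = {blue, teal, pink, gold}
  9. kckcA = {blue, teal, red}
  10. kckckA = {blue, teal, pink, gold, red}
  11. ckckcA = {pink, gold, gray, green}
  12. ckckckA = {gray, green}
applying k or c yields no new set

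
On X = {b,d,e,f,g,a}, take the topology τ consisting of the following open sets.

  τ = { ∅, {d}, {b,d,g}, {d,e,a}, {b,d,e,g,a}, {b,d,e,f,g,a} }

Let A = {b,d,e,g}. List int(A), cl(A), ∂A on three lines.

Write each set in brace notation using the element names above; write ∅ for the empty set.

U open, U⊆A: ∅, {d}, {b,d,g}. int(A) = ⋃ = {b,d,g}
X∖A={f,a}, int(X∖A)=∅, hence cl(A)={b,d,e,f,g,a}
∂A: remove int from cl → {e,f,a}

int(A) = {b,d,g}
cl(A)  = {b,d,e,f,g,a}
∂A     = {e,f,a}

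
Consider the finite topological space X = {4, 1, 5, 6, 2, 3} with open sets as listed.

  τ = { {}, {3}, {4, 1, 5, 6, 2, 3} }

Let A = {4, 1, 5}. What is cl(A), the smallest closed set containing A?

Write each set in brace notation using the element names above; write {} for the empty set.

{4, 1, 5, 6, 2}

cl via duality: int({6, 2, 3}) = {3}, so X∖{3} = {4, 1, 5, 6, 2}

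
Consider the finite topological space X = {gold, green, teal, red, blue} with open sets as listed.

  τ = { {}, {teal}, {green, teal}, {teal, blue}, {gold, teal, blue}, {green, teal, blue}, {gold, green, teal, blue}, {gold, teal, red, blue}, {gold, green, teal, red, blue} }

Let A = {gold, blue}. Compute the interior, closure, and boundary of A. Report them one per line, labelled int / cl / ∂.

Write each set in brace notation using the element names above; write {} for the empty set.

int(A) = {}
cl(A)  = {gold, red, blue}
∂A     = {gold, red, blue}

U open, U⊆A: {}. int(A) = ⋃ = {}
X∖A={green, teal, red}, int(X∖A)={green, teal}, hence cl(A)={gold, red, blue}
∂A: remove int from cl → {gold, red, blue}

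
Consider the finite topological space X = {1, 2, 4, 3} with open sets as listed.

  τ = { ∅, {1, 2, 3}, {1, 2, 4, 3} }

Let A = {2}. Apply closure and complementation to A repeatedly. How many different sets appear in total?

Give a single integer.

complement {1, 4, 3}; its interior ∅; cl(A) = X∖∅ = {1, 2, 4, 3}
With k = closure, c = complement:
  1. A     = {2}
  2. kA    = {1, 2, 4, 3}
  3. cA    = {1, 4, 3}
  4. ckA   = ∅
k, c of each give nothing new

4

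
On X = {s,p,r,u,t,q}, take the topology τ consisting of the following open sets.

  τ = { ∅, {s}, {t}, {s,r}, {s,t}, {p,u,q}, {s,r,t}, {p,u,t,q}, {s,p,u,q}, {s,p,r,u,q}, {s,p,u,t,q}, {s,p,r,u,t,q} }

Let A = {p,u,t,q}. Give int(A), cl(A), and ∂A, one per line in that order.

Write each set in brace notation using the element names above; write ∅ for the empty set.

U open, U⊆A: ∅, {t}, {p,u,q}, {p,u,t,q}. int(A) = ⋃ = {p,u,t,q}
X∖A={s,r}, int(X∖A)={s,r}, hence cl(A)={p,u,t,q}
∂A: remove int from cl → ∅

int(A) = {p,u,t,q}
cl(A)  = {p,u,t,q}
∂A     = ∅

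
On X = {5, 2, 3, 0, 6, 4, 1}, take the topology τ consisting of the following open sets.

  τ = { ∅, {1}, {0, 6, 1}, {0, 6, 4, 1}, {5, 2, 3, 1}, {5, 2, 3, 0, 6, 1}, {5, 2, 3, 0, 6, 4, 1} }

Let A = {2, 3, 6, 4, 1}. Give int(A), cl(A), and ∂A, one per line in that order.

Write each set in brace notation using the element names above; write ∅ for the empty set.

int(A) = {1}
cl(A)  = {5, 2, 3, 0, 6, 4, 1}
∂A     = {5, 2, 3, 0, 6, 4}

U open, U⊆A: ∅, {1}. int(A) = ⋃ = {1}
X∖A={5, 0}, int(X∖A)=∅, hence cl(A)={5, 2, 3, 0, 6, 4, 1}
∂A: remove int from cl → {5, 2, 3, 0, 6, 4}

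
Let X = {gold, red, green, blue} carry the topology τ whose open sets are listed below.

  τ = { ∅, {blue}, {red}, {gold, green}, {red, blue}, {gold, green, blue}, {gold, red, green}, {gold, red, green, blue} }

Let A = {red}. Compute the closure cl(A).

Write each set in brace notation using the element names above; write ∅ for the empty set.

X∖A={gold, green, blue}, int(X∖A)={gold, green, blue}, hence cl(A)={red}

{red}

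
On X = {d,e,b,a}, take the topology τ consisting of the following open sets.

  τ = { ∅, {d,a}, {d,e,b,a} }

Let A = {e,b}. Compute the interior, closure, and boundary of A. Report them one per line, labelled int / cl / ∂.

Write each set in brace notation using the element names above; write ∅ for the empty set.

opens ⊆ A: ∅; union → int = ∅
complement {d,a}; its interior {d,a}; cl(A) = X∖{d,a} = {e,b}
boundary = {e,b} ∖ ∅ = {e,b}

int(A) = ∅
cl(A)  = {e,b}
∂A     = {e,b}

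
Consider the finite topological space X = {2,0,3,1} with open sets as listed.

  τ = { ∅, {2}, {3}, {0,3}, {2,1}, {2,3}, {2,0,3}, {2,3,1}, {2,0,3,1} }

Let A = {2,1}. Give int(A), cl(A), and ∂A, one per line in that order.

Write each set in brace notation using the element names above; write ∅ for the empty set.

interior: largest open inside A is {2,1} (from ∅, {2}, {2,1})
cl via duality: int({0,3}) = {0,3}, so X∖{0,3} = {2,1}
cl∖int = ∅

int(A) = {2,1}
cl(A)  = {2,1}
∂A     = ∅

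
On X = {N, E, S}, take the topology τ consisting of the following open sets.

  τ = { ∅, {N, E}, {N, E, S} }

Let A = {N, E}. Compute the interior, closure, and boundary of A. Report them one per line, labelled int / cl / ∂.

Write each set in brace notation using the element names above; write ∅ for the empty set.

int(A) = {N, E}
cl(A)  = {N, E, S}
∂A     = {S}

open subsets of A: ∅, {N, E}; so int(A) = {N, E}
closure: X∖int(X∖A) = X∖∅ = {N, E, S}
∂A = {N, E, S} minus {N, E} = {S}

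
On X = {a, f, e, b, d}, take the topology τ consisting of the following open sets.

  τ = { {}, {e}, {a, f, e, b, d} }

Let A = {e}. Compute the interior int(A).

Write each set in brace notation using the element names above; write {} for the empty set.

{e}

interior: largest open inside A is {e} (from {}, {e})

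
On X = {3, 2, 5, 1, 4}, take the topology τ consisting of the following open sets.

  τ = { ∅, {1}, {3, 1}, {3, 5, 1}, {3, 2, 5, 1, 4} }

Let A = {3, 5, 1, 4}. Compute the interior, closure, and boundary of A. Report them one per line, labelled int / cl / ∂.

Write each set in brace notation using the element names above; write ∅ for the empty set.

U open, U⊆A: ∅, {1}, {3, 1}, {3, 5, 1}. int(A) = ⋃ = {3, 5, 1}
X∖A={2}, int(X∖A)=∅, hence cl(A)={3, 2, 5, 1, 4}
∂A: remove int from cl → {2, 4}

int(A) = {3, 5, 1}
cl(A)  = {3, 2, 5, 1, 4}
∂A     = {2, 4}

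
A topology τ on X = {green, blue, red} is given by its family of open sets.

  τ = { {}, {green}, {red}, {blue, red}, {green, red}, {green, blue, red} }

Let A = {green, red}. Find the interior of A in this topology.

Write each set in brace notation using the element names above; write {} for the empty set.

{green, red}

open subsets of A: {}, {red}, {green}, {green, red}; so int(A) = {green, red}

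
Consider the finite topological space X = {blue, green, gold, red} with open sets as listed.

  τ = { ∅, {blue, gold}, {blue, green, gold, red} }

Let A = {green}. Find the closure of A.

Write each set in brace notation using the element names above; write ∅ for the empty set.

complement {blue, gold, red}; its interior {blue, gold}; cl(A) = X∖{blue, gold} = {green, red}

{green, red}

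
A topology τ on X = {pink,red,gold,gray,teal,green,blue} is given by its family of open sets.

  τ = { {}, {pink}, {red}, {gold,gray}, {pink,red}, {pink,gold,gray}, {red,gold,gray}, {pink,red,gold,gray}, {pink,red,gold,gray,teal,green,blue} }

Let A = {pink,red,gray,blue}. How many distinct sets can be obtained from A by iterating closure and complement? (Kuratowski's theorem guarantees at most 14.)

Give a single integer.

X∖A={gold,teal,green}, int(X∖A)={}, hence cl(A)={pink,red,gold,gray,teal,green,blue}
Orbit (k=closure, c=complement):
  1. A     = {pink,red,gray,blue}
  2. kA    = {pink,red,gold,gray,teal,green,blue}
  3. cA    = {gold,teal,green}
  4. ckA   = {}
  5. kcA   = {gold,gray,teal,green,blue}
  6. ckcA  = {pink,red}
  7. kckcA = {pink,red,teal,green,blue}
  8. ckckcA = {gold,gray}
(closed under both — stop)

8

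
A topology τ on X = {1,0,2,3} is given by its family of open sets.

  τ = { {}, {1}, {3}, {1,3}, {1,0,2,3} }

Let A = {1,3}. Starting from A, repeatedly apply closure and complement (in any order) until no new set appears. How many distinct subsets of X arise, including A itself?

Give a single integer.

X∖A={0,2}, int(X∖A)={}, hence cl(A)={1,0,2,3}
Orbit (k=closure, c=complement):
  1. A     = {1,3}
  2. kA    = {1,0,2,3}
  3. cA    = {0,2}
  4. ckA   = {}
(closed under both — stop)

4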